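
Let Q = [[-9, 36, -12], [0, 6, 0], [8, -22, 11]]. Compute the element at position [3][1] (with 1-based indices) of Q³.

56

Characteristic polynomial: r^3 - 8r^2 + 9r + 18 = (r - 6)(r - 3)(r + 1), so the eigenvalues are -1, 3, 6.
r=-1: eigenvector (3, 0, -2).
r=6: eigenvector (4, 1, -2).
r=3: eigenvector (-1, 0, 1).
P = [[3, 4, -1], [0, 1, 0], [-2, -2, 1]], D = diag(-1, 6, 3), P⁻¹ = [[1, -2, 1], [0, 1, 0], [2, -2, 3]].
Q³ = P·diag(-1, 216, 27)·P⁻¹ = [[-57, 924, -84], [0, 216, 0], [56, -490, 83]].
The requested entry is 56.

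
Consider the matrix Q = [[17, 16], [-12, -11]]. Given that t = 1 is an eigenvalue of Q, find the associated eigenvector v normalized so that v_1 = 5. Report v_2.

-5

Q − 1I = [[16, 16], [-12, -12]].
Solving (Q − 1I)v = 0 gives the eigenspace spanned by (5, -5).
With v_1 = 5, v = (5, -5), so v_2 = -5.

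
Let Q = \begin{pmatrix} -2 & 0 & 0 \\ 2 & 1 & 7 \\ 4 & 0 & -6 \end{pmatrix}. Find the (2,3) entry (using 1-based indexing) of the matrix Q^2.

Characteristic polynomial: t^3 + 7t^2 + 4t - 12 = (t - 1)(t + 2)(t + 6), so the eigenvalues are -6, -2, 1.
t=-2: eigenvector (1, -3, 1).
t=1: eigenvector (0, 1, 0).
t=-6: eigenvector (0, -1, 1).
P = [[1, 0, 0], [-3, 1, -1], [1, 0, 1]], D = diag(-2, 1, -6), P⁻¹ = [[1, 0, 0], [2, 1, 1], [-1, 0, 1]].
Q² = P·diag(4, 1, 36)·P⁻¹ = [[4, 0, 0], [26, 1, -35], [-32, 0, 36]].
The requested entry is -35.

-35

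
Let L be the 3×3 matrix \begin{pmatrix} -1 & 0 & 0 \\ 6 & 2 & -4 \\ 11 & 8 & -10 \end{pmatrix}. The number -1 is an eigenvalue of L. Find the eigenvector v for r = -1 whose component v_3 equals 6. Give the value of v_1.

L + 1I = [[0, 0, 0], [6, 3, -4], [11, 8, -9]].
Solving (L + 1I)v = 0 gives the eigenspace spanned by (2, 4, 6).
With v_3 = 6, v = (2, 4, 6), so v_1 = 2.

2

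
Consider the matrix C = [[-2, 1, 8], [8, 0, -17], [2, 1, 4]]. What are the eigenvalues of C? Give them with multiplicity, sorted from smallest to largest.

Characteristic polynomial: p(t) = t^3 - 2t^2 - 15t + 36 = (t - 3)^2(t + 4).
Roots (with multiplicity): -4, 3, 3.

-4, 3, 3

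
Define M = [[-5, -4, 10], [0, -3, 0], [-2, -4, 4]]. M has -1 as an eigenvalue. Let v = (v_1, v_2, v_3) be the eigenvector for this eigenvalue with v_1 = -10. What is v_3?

M + 1I = [[-4, -4, 10], [0, -2, 0], [-2, -4, 5]].
Solving (M + 1I)v = 0 gives the eigenspace spanned by (-10, 0, -4).
With v_1 = -10, v = (-10, 0, -4), so v_3 = -4.

-4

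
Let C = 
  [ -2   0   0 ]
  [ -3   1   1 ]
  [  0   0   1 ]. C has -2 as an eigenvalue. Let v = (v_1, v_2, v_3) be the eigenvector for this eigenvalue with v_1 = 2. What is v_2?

2

C + 2I = [[0, 0, 0], [-3, 3, 1], [0, 0, 3]].
Solving (C + 2I)v = 0 gives the eigenspace spanned by (2, 2, 0).
With v_1 = 2, v = (2, 2, 0), so v_2 = 2.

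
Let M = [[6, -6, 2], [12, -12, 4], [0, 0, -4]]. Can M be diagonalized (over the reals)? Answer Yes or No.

Characteristic polynomial: p(s) = s^3 + 10s^2 + 24s = s(s + 4)(s + 6).
All 3 eigenvalues are distinct, so M is diagonalizable.

Yes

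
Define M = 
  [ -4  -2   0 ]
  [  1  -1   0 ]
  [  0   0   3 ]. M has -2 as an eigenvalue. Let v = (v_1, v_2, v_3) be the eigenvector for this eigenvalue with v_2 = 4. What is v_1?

-4

M + 2I = [[-2, -2, 0], [1, 1, 0], [0, 0, 5]].
Solving (M + 2I)v = 0 gives the eigenspace spanned by (-4, 4, 0).
With v_2 = 4, v = (-4, 4, 0), so v_1 = -4.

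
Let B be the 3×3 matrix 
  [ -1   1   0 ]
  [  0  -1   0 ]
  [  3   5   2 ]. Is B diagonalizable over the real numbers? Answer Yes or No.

Characteristic polynomial: p(λ) = λ^3 - 3λ - 2 = (λ - 2)(λ + 1)^2.
λ = -1 has algebraic multiplicity 2; rank(B + 1I) = 2, so geometric multiplicity = 1.
Geometric multiplicity < algebraic multiplicity, so B is not diagonalizable.

No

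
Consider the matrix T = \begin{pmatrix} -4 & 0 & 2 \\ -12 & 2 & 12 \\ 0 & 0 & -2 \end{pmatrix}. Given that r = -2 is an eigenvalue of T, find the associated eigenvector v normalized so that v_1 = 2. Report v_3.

T + 2I = [[-2, 0, 2], [-12, 4, 12], [0, 0, 0]].
Solving (T + 2I)v = 0 gives the eigenspace spanned by (2, 0, 2).
With v_1 = 2, v = (2, 0, 2), so v_3 = 2.

2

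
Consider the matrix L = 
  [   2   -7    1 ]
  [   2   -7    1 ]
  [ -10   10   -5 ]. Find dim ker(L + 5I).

1

L + 5I = [[7, -7, 1], [2, -2, 1], [-10, 10, 0]].
This matrix has rank 2, so its null space has dimension 3 − 2 = 1.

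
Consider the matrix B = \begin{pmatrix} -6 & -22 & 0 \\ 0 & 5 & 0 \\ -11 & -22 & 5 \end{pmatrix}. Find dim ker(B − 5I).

B − 5I = [[-11, -22, 0], [0, 0, 0], [-11, -22, 0]].
This matrix has rank 1, so its null space has dimension 3 − 1 = 2.

2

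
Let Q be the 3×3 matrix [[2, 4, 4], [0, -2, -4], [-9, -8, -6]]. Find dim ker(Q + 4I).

Q + 4I = [[6, 4, 4], [0, 2, -4], [-9, -8, -2]].
This matrix has rank 2, so its null space has dimension 3 − 2 = 1.

1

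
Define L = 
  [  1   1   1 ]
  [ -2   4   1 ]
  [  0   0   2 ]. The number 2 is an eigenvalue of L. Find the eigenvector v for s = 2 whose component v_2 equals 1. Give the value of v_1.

L − 2I = [[-1, 1, 1], [-2, 2, 1], [0, 0, 0]].
Solving (L − 2I)v = 0 gives the eigenspace spanned by (1, 1, 0).
With v_2 = 1, v = (1, 1, 0), so v_1 = 1.

1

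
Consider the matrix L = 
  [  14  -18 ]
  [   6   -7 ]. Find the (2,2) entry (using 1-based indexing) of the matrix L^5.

Characteristic polynomial: λ^2 - 7λ + 10 = (λ - 5)(λ - 2), so the eigenvalues are 2, 5.
λ=5: eigenvector (2, 1).
λ=2: eigenvector (3, 2).
P = [[2, 3], [1, 2]], D = diag(5, 2), P⁻¹ = [[2, -3], [-1, 2]].
L⁵ = P·diag(3125, 32)·P⁻¹ = [[12404, -18558], [6186, -9247]].
The requested entry is -9247.

-9247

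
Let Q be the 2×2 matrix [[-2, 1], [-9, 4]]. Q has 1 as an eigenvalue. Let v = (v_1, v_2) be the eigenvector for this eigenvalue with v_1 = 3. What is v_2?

9

Q − 1I = [[-3, 1], [-9, 3]].
Solving (Q − 1I)v = 0 gives the eigenspace spanned by (3, 9).
With v_1 = 3, v = (3, 9), so v_2 = 9.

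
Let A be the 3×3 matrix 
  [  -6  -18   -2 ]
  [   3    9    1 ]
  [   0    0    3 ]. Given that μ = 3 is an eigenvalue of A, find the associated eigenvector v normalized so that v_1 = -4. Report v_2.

2

A − 3I = [[-9, -18, -2], [3, 6, 1], [0, 0, 0]].
Solving (A − 3I)v = 0 gives the eigenspace spanned by (-4, 2, 0).
With v_1 = -4, v = (-4, 2, 0), so v_2 = 2.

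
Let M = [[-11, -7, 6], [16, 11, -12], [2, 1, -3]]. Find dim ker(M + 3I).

1

M + 3I = [[-8, -7, 6], [16, 14, -12], [2, 1, 0]].
This matrix has rank 2, so its null space has dimension 3 − 2 = 1.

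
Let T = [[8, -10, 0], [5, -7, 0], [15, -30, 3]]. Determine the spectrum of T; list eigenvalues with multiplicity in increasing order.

Characteristic polynomial: p(s) = s^3 - 4s^2 - 3s + 18 = (s - 3)^2(s + 2).
Roots (with multiplicity): -2, 3, 3.

-2, 3, 3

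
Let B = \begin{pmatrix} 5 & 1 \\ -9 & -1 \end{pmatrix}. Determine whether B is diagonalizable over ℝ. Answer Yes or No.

Characteristic polynomial: p(λ) = λ^2 - 4λ + 4 = (λ - 2)^2.
λ = 2 has algebraic multiplicity 2; rank(B − 2I) = 1, so geometric multiplicity = 1.
Geometric multiplicity < algebraic multiplicity, so B is not diagonalizable.

No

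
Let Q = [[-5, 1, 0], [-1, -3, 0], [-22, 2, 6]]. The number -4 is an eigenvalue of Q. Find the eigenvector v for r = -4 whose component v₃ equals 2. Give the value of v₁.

1

Q + 4I = [[-1, 1, 0], [-1, 1, 0], [-22, 2, 10]].
Solving (Q + 4I)v = 0 gives the eigenspace spanned by (1, 1, 2).
With v₃ = 2, v = (1, 1, 2), so v₁ = 1.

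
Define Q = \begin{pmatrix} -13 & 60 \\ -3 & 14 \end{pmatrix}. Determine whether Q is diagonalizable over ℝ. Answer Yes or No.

Yes

Characteristic polynomial: p(λ) = λ^2 - λ - 2 = (λ - 2)(λ + 1).
All 2 eigenvalues are distinct, so Q is diagonalizable.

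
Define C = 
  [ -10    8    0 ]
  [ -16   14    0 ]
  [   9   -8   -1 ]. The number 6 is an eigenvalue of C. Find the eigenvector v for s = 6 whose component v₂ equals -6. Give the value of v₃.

C − 6I = [[-16, 8, 0], [-16, 8, 0], [9, -8, -7]].
Solving (C − 6I)v = 0 gives the eigenspace spanned by (-3, -6, 3).
With v₂ = -6, v = (-3, -6, 3), so v₃ = 3.

3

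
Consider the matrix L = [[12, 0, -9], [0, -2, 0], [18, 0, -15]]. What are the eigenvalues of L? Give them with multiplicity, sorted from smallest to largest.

-6, -2, 3

Characteristic polynomial: p(r) = r^3 + 5r^2 - 12r - 36 = (r - 3)(r + 2)(r + 6).
Roots (with multiplicity): -6, -2, 3.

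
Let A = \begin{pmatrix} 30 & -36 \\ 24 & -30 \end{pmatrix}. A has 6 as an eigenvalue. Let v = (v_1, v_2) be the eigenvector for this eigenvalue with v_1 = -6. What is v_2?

A − 6I = [[24, -36], [24, -36]].
Solving (A − 6I)v = 0 gives the eigenspace spanned by (-6, -4).
With v_1 = -6, v = (-6, -4), so v_2 = -4.

-4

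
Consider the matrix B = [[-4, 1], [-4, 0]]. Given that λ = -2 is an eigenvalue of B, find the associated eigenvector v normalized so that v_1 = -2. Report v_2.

B + 2I = [[-2, 1], [-4, 2]].
Solving (B + 2I)v = 0 gives the eigenspace spanned by (-2, -4).
With v_1 = -2, v = (-2, -4), so v_2 = -4.

-4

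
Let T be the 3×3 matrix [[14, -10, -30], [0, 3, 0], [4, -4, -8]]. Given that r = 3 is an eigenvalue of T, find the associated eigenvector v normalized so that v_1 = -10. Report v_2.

T − 3I = [[11, -10, -30], [0, 0, 0], [4, -4, -11]].
Solving (T − 3I)v = 0 gives the eigenspace spanned by (-10, 1, -4).
With v_1 = -10, v = (-10, 1, -4), so v_2 = 1.

1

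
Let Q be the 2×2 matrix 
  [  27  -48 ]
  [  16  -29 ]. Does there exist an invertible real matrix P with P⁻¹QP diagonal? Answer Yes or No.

Yes

Characteristic polynomial: p(μ) = μ^2 + 2μ - 15 = (μ - 3)(μ + 5).
All 2 eigenvalues are distinct, so Q is diagonalizable.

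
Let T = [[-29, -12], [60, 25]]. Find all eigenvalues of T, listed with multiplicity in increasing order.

Characteristic polynomial: p(s) = s^2 + 4s - 5 = (s - 1)(s + 5).
Roots (with multiplicity): -5, 1.

-5, 1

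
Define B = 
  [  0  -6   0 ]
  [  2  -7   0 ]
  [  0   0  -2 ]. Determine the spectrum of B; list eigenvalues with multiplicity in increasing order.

Characteristic polynomial: p(r) = r^3 + 9r^2 + 26r + 24 = (r + 2)(r + 3)(r + 4).
Roots (with multiplicity): -4, -3, -2.

-4, -3, -2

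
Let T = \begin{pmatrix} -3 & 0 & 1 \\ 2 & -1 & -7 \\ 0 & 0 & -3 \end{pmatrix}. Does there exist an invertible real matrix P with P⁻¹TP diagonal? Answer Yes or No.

No

Characteristic polynomial: p(r) = r^3 + 7r^2 + 15r + 9 = (r + 1)(r + 3)^2.
r = -3 has algebraic multiplicity 2; rank(T + 3I) = 2, so geometric multiplicity = 1.
Geometric multiplicity < algebraic multiplicity, so T is not diagonalizable.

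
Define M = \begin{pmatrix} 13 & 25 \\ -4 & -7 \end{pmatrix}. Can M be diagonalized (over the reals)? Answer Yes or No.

No

Characteristic polynomial: p(s) = s^2 - 6s + 9 = (s - 3)^2.
s = 3 has algebraic multiplicity 2; rank(M − 3I) = 1, so geometric multiplicity = 1.
Geometric multiplicity < algebraic multiplicity, so M is not diagonalizable.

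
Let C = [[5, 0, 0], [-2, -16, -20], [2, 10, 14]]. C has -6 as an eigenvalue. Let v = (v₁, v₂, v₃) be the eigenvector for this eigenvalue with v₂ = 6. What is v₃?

C + 6I = [[11, 0, 0], [-2, -10, -20], [2, 10, 20]].
Solving (C + 6I)v = 0 gives the eigenspace spanned by (0, 6, -3).
With v₂ = 6, v = (0, 6, -3), so v₃ = -3.

-3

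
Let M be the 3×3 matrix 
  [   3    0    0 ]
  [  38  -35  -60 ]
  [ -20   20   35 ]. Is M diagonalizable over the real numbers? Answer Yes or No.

Characteristic polynomial: p(λ) = λ^3 - 3λ^2 - 25λ + 75 = (λ - 5)(λ - 3)(λ + 5).
All 3 eigenvalues are distinct, so M is diagonalizable.

Yes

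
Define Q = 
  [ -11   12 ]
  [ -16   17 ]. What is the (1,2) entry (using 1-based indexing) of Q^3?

Characteristic polynomial: λ^2 - 6λ + 5 = (λ - 5)(λ - 1), so the eigenvalues are 1, 5.
λ=5: eigenvector (-3, -4).
λ=1: eigenvector (1, 1).
P = [[-3, 1], [-4, 1]], D = diag(5, 1), P⁻¹ = [[1, -1], [4, -3]].
Q³ = P·diag(125, 1)·P⁻¹ = [[-371, 372], [-496, 497]].
The requested entry is 372.

372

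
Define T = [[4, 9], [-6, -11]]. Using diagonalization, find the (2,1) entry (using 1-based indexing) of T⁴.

1218

Characteristic polynomial: μ^2 + 7μ + 10 = (μ + 2)(μ + 5), so the eigenvalues are -5, -2.
μ=-5: eigenvector (-1, 1).
μ=-2: eigenvector (3, -2).
P = [[-1, 3], [1, -2]], D = diag(-5, -2), P⁻¹ = [[2, 3], [1, 1]].
T⁴ = P·diag(625, 16)·P⁻¹ = [[-1202, -1827], [1218, 1843]].
The requested entry is 1218.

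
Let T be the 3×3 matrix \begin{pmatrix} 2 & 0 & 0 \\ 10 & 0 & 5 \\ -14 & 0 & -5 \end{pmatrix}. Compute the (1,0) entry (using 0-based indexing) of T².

-50

Characteristic polynomial: r^3 + 3r^2 - 10r = r(r - 2)(r + 5), so the eigenvalues are -5, 0, 2.
r=2: eigenvector (1, 0, -2).
r=-5: eigenvector (0, -1, 1).
r=0: eigenvector (0, 1, 0).
P = [[1, 0, 0], [0, -1, 1], [-2, 1, 0]], D = diag(2, -5, 0), P⁻¹ = [[1, 0, 0], [2, 0, 1], [2, 1, 1]].
T² = P·diag(4, 25, 0)·P⁻¹ = [[4, 0, 0], [-50, 0, -25], [42, 0, 25]].
The requested entry is -50.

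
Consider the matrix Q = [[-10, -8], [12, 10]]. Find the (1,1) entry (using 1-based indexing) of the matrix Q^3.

Characteristic polynomial: s^2 - 4 = (s - 2)(s + 2), so the eigenvalues are -2, 2.
s=-2: eigenvector (-1, 1).
s=2: eigenvector (-2, 3).
P = [[-1, -2], [1, 3]], D = diag(-2, 2), P⁻¹ = [[-3, -2], [1, 1]].
Q³ = P·diag(-8, 8)·P⁻¹ = [[-40, -32], [48, 40]].
The requested entry is -40.

-40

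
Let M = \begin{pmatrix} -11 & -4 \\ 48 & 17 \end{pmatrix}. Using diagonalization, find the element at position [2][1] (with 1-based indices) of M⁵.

Characteristic polynomial: λ^2 - 6λ + 5 = (λ - 5)(λ - 1), so the eigenvalues are 1, 5.
λ=5: eigenvector (-1, 4).
λ=1: eigenvector (1, -3).
P = [[-1, 1], [4, -3]], D = diag(5, 1), P⁻¹ = [[3, 1], [4, 1]].
M⁵ = P·diag(3125, 1)·P⁻¹ = [[-9371, -3124], [37488, 12497]].
The requested entry is 37488.

37488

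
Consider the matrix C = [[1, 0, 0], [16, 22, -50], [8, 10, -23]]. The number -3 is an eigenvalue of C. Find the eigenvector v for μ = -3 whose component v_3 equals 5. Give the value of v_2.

C + 3I = [[4, 0, 0], [16, 25, -50], [8, 10, -20]].
Solving (C + 3I)v = 0 gives the eigenspace spanned by (0, 10, 5).
With v_3 = 5, v = (0, 10, 5), so v_2 = 10.

10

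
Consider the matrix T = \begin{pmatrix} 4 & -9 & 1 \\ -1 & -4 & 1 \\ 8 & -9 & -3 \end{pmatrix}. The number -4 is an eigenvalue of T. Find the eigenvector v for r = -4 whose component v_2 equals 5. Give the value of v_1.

T + 4I = [[8, -9, 1], [-1, 0, 1], [8, -9, 1]].
Solving (T + 4I)v = 0 gives the eigenspace spanned by (5, 5, 5).
With v_2 = 5, v = (5, 5, 5), so v_1 = 5.

5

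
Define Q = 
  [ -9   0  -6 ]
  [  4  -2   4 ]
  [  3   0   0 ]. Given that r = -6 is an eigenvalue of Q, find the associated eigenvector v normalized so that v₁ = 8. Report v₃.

-4

Q + 6I = [[-3, 0, -6], [4, 4, 4], [3, 0, 6]].
Solving (Q + 6I)v = 0 gives the eigenspace spanned by (8, -4, -4).
With v₁ = 8, v = (8, -4, -4), so v₃ = -4.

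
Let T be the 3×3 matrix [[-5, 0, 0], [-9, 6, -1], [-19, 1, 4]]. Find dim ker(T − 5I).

1

T − 5I = [[-10, 0, 0], [-9, 1, -1], [-19, 1, -1]].
This matrix has rank 2, so its null space has dimension 3 − 2 = 1.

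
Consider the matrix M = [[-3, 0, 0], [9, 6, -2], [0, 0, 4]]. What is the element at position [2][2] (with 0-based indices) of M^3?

64

Characteristic polynomial: t^3 - 7t^2 - 6t + 72 = (t - 6)(t - 4)(t + 3), so the eigenvalues are -3, 4, 6.
t=-3: eigenvector (1, -1, 0).
t=6: eigenvector (0, 1, 0).
t=4: eigenvector (0, 1, 1).
P = [[1, 0, 0], [-1, 1, 1], [0, 0, 1]], D = diag(-3, 6, 4), P⁻¹ = [[1, 0, 0], [1, 1, -1], [0, 0, 1]].
M³ = P·diag(-27, 216, 64)·P⁻¹ = [[-27, 0, 0], [243, 216, -152], [0, 0, 64]].
The requested entry is 64.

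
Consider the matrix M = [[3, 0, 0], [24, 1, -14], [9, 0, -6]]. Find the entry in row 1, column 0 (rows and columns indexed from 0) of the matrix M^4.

-2190

Characteristic polynomial: λ^3 + 2λ^2 - 21λ + 18 = (λ - 3)(λ - 1)(λ + 6), so the eigenvalues are -6, 1, 3.
λ=1: eigenvector (0, 1, 0).
λ=3: eigenvector (1, 5, 1).
λ=-6: eigenvector (0, 2, 1).
P = [[0, 1, 0], [1, 5, 2], [0, 1, 1]], D = diag(1, 3, -6), P⁻¹ = [[-3, 1, -2], [1, 0, 0], [-1, 0, 1]].
M⁴ = P·diag(1, 81, 1296)·P⁻¹ = [[81, 0, 0], [-2190, 1, 2590], [-1215, 0, 1296]].
The requested entry is -2190.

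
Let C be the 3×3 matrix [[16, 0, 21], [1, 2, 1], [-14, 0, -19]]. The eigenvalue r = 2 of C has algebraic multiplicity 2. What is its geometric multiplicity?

C − 2I = [[14, 0, 21], [1, 0, 1], [-14, 0, -21]].
This matrix has rank 2, so its null space has dimension 3 − 2 = 1.

1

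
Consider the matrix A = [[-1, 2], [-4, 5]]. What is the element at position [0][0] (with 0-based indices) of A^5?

-241

Characteristic polynomial: s^2 - 4s + 3 = (s - 3)(s - 1), so the eigenvalues are 1, 3.
s=1: eigenvector (1, 1).
s=3: eigenvector (-1, -2).
P = [[1, -1], [1, -2]], D = diag(1, 3), P⁻¹ = [[2, -1], [1, -1]].
A⁵ = P·diag(1, 243)·P⁻¹ = [[-241, 242], [-484, 485]].
The requested entry is -241.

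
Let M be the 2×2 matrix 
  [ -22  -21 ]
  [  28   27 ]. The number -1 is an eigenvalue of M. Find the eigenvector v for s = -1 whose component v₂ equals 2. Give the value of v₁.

-2

M + 1I = [[-21, -21], [28, 28]].
Solving (M + 1I)v = 0 gives the eigenspace spanned by (-2, 2).
With v₂ = 2, v = (-2, 2), so v₁ = -2.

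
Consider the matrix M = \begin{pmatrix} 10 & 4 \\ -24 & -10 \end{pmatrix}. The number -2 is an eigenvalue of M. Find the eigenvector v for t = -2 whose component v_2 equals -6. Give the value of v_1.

M + 2I = [[12, 4], [-24, -8]].
Solving (M + 2I)v = 0 gives the eigenspace spanned by (2, -6).
With v_2 = -6, v = (2, -6), so v_1 = 2.

2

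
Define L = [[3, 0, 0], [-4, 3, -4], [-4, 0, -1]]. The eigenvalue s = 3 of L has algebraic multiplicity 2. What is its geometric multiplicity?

2

L − 3I = [[0, 0, 0], [-4, 0, -4], [-4, 0, -4]].
This matrix has rank 1, so its null space has dimension 3 − 1 = 2.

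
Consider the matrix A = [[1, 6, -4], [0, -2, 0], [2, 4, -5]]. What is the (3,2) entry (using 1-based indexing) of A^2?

Characteristic polynomial: r^3 + 6r^2 + 11r + 6 = (r + 1)(r + 2)(r + 3), so the eigenvalues are -3, -2, -1.
r=-1: eigenvector (2, 0, 1).
r=-2: eigenvector (-2, 1, 0).
r=-3: eigenvector (1, 0, 1).
P = [[2, -2, 1], [0, 1, 0], [1, 0, 1]], D = diag(-1, -2, -3), P⁻¹ = [[1, 2, -1], [0, 1, 0], [-1, -2, 2]].
A² = P·diag(1, 4, 9)·P⁻¹ = [[-7, -22, 16], [0, 4, 0], [-8, -16, 17]].
The requested entry is -16.

-16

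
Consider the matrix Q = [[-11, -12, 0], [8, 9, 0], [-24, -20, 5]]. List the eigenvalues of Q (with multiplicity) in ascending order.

-3, 1, 5

Characteristic polynomial: p(t) = t^3 - 3t^2 - 13t + 15 = (t - 5)(t - 1)(t + 3).
Roots (with multiplicity): -3, 1, 5.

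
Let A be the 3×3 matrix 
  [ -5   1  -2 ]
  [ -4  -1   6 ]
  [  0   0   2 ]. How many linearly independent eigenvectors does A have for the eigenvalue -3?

1

A + 3I = [[-2, 1, -2], [-4, 2, 6], [0, 0, 5]].
This matrix has rank 2, so its null space has dimension 3 − 2 = 1.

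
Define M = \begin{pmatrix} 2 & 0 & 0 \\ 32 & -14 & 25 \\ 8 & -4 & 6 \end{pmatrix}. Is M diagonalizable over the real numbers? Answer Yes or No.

No

Characteristic polynomial: p(t) = t^3 + 6t^2 - 32 = (t - 2)(t + 4)^2.
t = -4 has algebraic multiplicity 2; rank(M + 4I) = 2, so geometric multiplicity = 1.
Geometric multiplicity < algebraic multiplicity, so M is not diagonalizable.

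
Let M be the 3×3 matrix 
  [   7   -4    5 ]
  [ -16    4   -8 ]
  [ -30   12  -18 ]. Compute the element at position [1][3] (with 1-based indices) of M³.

Characteristic polynomial: μ^3 + 7μ^2 + 12μ = μ(μ + 3)(μ + 4), so the eigenvalues are -4, -3, 0.
μ=-3: eigenvector (1, 0, -2).
μ=-4: eigenvector (-1, 1, 3).
μ=0: eigenvector (1, -2, -3).
P = [[1, -1, 1], [0, 1, -2], [-2, 3, -3]], D = diag(-3, -4, 0), P⁻¹ = [[3, 0, 1], [4, -1, 2], [2, -1, 1]].
M³ = P·diag(-27, -64, 0)·P⁻¹ = [[175, -64, 101], [-256, 64, -128], [-606, 192, -330]].
The requested entry is 101.

101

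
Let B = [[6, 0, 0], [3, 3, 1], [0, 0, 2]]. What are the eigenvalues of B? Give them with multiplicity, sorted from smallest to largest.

2, 3, 6

Characteristic polynomial: p(r) = r^3 - 11r^2 + 36r - 36 = (r - 6)(r - 3)(r - 2).
Roots (with multiplicity): 2, 3, 6.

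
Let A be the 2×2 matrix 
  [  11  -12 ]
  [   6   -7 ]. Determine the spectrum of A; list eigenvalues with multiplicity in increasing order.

-1, 5

Characteristic polynomial: p(s) = s^2 - 4s - 5 = (s - 5)(s + 1).
Roots (with multiplicity): -1, 5.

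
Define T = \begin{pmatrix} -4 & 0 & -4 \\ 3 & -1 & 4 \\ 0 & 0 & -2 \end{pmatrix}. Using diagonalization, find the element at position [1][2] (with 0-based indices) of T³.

112

Characteristic polynomial: λ^3 + 7λ^2 + 14λ + 8 = (λ + 1)(λ + 2)(λ + 4), so the eigenvalues are -4, -2, -1.
λ=-4: eigenvector (1, -1, 0).
λ=-1: eigenvector (0, 1, 0).
λ=-2: eigenvector (-2, 2, 1).
P = [[1, 0, -2], [-1, 1, 2], [0, 0, 1]], D = diag(-4, -1, -2), P⁻¹ = [[1, 0, 2], [1, 1, 0], [0, 0, 1]].
T³ = P·diag(-64, -1, -8)·P⁻¹ = [[-64, 0, -112], [63, -1, 112], [0, 0, -8]].
The requested entry is 112.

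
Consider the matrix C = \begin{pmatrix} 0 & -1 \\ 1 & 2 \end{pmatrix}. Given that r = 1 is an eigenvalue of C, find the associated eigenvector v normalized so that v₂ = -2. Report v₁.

C − 1I = [[-1, -1], [1, 1]].
Solving (C − 1I)v = 0 gives the eigenspace spanned by (2, -2).
With v₂ = -2, v = (2, -2), so v₁ = 2.

2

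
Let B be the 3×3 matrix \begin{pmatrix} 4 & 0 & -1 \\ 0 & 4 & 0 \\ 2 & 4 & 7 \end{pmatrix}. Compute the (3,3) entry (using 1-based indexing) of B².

Characteristic polynomial: λ^3 - 15λ^2 + 74λ - 120 = (λ - 6)(λ - 5)(λ - 4), so the eigenvalues are 4, 5, 6.
λ=6: eigenvector (-1, 0, 2).
λ=4: eigenvector (-2, 1, 0).
λ=5: eigenvector (-1, 0, 1).
P = [[-1, -2, -1], [0, 1, 0], [2, 0, 1]], D = diag(6, 4, 5), P⁻¹ = [[1, 2, 1], [0, 1, 0], [-2, -4, -1]].
B² = P·diag(36, 16, 25)·P⁻¹ = [[14, -4, -11], [0, 16, 0], [22, 44, 47]].
The requested entry is 47.

47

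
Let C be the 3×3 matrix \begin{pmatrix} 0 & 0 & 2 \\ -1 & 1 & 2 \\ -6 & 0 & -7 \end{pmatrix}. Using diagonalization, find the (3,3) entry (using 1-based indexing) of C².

Characteristic polynomial: μ^3 + 6μ^2 + 5μ - 12 = (μ - 1)(μ + 3)(μ + 4), so the eigenvalues are -4, -3, 1.
μ=-4: eigenvector (1, 1, -2).
μ=1: eigenvector (0, 1, 0).
μ=-3: eigenvector (2, 2, -3).
P = [[1, 0, 2], [1, 1, 2], [-2, 0, -3]], D = diag(-4, 1, -3), P⁻¹ = [[-3, 0, -2], [-1, 1, 0], [2, 0, 1]].
C² = P·diag(16, 1, 9)·P⁻¹ = [[-12, 0, -14], [-13, 1, -14], [42, 0, 37]].
The requested entry is 37.

37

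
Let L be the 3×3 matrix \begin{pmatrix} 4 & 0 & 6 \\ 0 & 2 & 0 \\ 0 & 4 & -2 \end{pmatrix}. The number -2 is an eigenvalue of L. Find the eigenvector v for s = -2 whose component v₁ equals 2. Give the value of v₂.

L + 2I = [[6, 0, 6], [0, 4, 0], [0, 4, 0]].
Solving (L + 2I)v = 0 gives the eigenspace spanned by (2, 0, -2).
With v₁ = 2, v = (2, 0, -2), so v₂ = 0.

0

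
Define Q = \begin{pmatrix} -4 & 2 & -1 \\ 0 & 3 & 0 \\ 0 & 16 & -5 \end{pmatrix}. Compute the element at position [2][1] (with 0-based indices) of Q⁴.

-1088

Characteristic polynomial: s^3 + 6s^2 - 7s - 60 = (s - 3)(s + 4)(s + 5), so the eigenvalues are -5, -4, 3.
s=-4: eigenvector (1, 0, 0).
s=3: eigenvector (0, 1, 2).
s=-5: eigenvector (1, 0, 1).
P = [[1, 0, 1], [0, 1, 0], [0, 2, 1]], D = diag(-4, 3, -5), P⁻¹ = [[1, 2, -1], [0, 1, 0], [0, -2, 1]].
Q⁴ = P·diag(256, 81, 625)·P⁻¹ = [[256, -738, 369], [0, 81, 0], [0, -1088, 625]].
The requested entry is -1088.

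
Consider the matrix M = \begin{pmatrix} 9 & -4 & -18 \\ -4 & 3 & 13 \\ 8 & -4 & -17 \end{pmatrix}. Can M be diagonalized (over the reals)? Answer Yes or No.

Characteristic polynomial: p(t) = t^3 + 5t^2 + 3t - 9 = (t - 1)(t + 3)^2.
t = -3 has algebraic multiplicity 2; rank(M + 3I) = 2, so geometric multiplicity = 1.
Geometric multiplicity < algebraic multiplicity, so M is not diagonalizable.

No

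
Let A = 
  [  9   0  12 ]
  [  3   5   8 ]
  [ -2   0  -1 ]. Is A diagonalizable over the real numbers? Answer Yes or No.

Characteristic polynomial: p(μ) = μ^3 - 13μ^2 + 55μ - 75 = (μ - 5)^2(μ - 3).
μ = 5 has algebraic multiplicity 2; rank(A − 5I) = 2, so geometric multiplicity = 1.
Geometric multiplicity < algebraic multiplicity, so A is not diagonalizable.

No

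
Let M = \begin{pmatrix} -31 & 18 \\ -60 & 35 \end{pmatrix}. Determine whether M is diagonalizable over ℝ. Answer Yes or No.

Yes

Characteristic polynomial: p(s) = s^2 - 4s - 5 = (s - 5)(s + 1).
All 2 eigenvalues are distinct, so M is diagonalizable.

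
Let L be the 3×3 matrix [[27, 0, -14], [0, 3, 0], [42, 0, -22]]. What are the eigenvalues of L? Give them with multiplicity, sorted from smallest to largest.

Characteristic polynomial: p(s) = s^3 - 8s^2 + 9s + 18 = (s - 6)(s - 3)(s + 1).
Roots (with multiplicity): -1, 3, 6.

-1, 3, 6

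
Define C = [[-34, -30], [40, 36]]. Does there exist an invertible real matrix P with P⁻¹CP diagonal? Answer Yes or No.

Characteristic polynomial: p(μ) = μ^2 - 2μ - 24 = (μ - 6)(μ + 4).
All 2 eigenvalues are distinct, so C is diagonalizable.

Yes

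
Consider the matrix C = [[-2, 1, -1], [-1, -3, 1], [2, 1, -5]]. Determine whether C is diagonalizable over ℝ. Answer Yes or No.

Characteristic polynomial: p(s) = s^3 + 10s^2 + 33s + 36 = (s + 3)^2(s + 4).
s = -3 has algebraic multiplicity 2; rank(C + 3I) = 2, so geometric multiplicity = 1.
Geometric multiplicity < algebraic multiplicity, so C is not diagonalizable.

No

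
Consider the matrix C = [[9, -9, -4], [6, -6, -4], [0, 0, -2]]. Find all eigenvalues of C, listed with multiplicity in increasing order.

Characteristic polynomial: p(t) = t^3 - t^2 - 6t = t(t - 3)(t + 2).
Roots (with multiplicity): -2, 0, 3.

-2, 0, 3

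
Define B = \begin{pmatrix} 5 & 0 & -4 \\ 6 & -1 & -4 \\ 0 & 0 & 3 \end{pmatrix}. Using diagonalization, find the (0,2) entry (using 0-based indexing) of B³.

-196

Characteristic polynomial: μ^3 - 7μ^2 + 7μ + 15 = (μ - 5)(μ - 3)(μ + 1), so the eigenvalues are -1, 3, 5.
μ=5: eigenvector (1, 1, 0).
μ=-1: eigenvector (0, 1, 0).
μ=3: eigenvector (2, 2, 1).
P = [[1, 0, 2], [1, 1, 2], [0, 0, 1]], D = diag(5, -1, 3), P⁻¹ = [[1, 0, -2], [-1, 1, 0], [0, 0, 1]].
B³ = P·diag(125, -1, 27)·P⁻¹ = [[125, 0, -196], [126, -1, -196], [0, 0, 27]].
The requested entry is -196.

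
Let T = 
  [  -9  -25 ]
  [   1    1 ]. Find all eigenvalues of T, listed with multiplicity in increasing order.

Characteristic polynomial: p(s) = s^2 + 8s + 16 = (s + 4)^2.
Roots (with multiplicity): -4, -4.

-4, -4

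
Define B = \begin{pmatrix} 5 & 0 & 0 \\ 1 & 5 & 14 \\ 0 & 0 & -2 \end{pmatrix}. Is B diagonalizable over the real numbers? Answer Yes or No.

Characteristic polynomial: p(μ) = μ^3 - 8μ^2 + 5μ + 50 = (μ - 5)^2(μ + 2).
μ = 5 has algebraic multiplicity 2; rank(B − 5I) = 2, so geometric multiplicity = 1.
Geometric multiplicity < algebraic multiplicity, so B is not diagonalizable.

No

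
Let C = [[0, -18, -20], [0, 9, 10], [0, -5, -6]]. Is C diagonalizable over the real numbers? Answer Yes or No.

Yes

Characteristic polynomial: p(t) = t^3 - 3t^2 - 4t = t(t - 4)(t + 1).
All 3 eigenvalues are distinct, so C is diagonalizable.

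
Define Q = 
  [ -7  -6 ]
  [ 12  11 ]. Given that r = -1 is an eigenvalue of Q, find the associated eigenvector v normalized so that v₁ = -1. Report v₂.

1

Q + 1I = [[-6, -6], [12, 12]].
Solving (Q + 1I)v = 0 gives the eigenspace spanned by (-1, 1).
With v₁ = -1, v = (-1, 1), so v₂ = 1.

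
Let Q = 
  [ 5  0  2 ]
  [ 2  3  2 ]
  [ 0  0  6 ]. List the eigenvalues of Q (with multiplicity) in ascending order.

Characteristic polynomial: p(s) = s^3 - 14s^2 + 63s - 90 = (s - 6)(s - 5)(s - 3).
Roots (with multiplicity): 3, 5, 6.

3, 5, 6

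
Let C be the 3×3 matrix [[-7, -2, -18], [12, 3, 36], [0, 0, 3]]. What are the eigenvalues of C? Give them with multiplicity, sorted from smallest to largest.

Characteristic polynomial: p(r) = r^3 + r^2 - 9r - 9 = (r - 3)(r + 1)(r + 3).
Roots (with multiplicity): -3, -1, 3.

-3, -1, 3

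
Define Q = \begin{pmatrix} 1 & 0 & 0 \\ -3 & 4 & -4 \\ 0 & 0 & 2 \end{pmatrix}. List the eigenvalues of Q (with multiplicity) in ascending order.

1, 2, 4

Characteristic polynomial: p(r) = r^3 - 7r^2 + 14r - 8 = (r - 4)(r - 2)(r - 1).
Roots (with multiplicity): 1, 2, 4.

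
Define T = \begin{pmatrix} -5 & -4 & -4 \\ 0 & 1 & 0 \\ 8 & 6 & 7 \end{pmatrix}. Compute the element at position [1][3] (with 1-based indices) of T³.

Characteristic polynomial: r^3 - 3r^2 - r + 3 = (r - 3)(r - 1)(r + 1), so the eigenvalues are -1, 1, 3.
r=1: eigenvector (0, -1, 1).
r=3: eigenvector (-1, 0, 2).
r=-1: eigenvector (1, 0, -1).
P = [[0, -1, 1], [-1, 0, 0], [1, 2, -1]], D = diag(1, 3, -1), P⁻¹ = [[0, -1, 0], [1, 1, 1], [2, 1, 1]].
T³ = P·diag(1, 27, -1)·P⁻¹ = [[-29, -28, -28], [0, 1, 0], [56, 54, 55]].
The requested entry is -28.

-28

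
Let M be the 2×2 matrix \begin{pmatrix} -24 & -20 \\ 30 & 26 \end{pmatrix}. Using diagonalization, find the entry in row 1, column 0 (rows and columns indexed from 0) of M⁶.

Characteristic polynomial: r^2 - 2r - 24 = (r - 6)(r + 4), so the eigenvalues are -4, 6.
r=6: eigenvector (-2, 3).
r=-4: eigenvector (1, -1).
P = [[-2, 1], [3, -1]], D = diag(6, -4), P⁻¹ = [[1, 1], [3, 2]].
M⁶ = P·diag(46656, 4096)·P⁻¹ = [[-81024, -85120], [127680, 131776]].
The requested entry is 127680.

127680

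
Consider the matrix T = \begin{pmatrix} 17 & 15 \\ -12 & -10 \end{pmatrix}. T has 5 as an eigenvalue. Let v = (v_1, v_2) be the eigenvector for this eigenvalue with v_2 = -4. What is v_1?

5

T − 5I = [[12, 15], [-12, -15]].
Solving (T − 5I)v = 0 gives the eigenspace spanned by (5, -4).
With v_2 = -4, v = (5, -4), so v_1 = 5.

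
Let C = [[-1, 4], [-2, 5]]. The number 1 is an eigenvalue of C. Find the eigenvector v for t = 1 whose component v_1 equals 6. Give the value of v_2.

C − 1I = [[-2, 4], [-2, 4]].
Solving (C − 1I)v = 0 gives the eigenspace spanned by (6, 3).
With v_1 = 6, v = (6, 3), so v_2 = 3.

3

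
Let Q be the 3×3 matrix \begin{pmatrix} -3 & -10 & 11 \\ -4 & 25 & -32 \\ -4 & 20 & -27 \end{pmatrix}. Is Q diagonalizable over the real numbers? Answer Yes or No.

Characteristic polynomial: p(t) = t^3 + 5t^2 - 25t - 125 = (t - 5)(t + 5)^2.
t = -5 has algebraic multiplicity 2; rank(Q + 5I) = 2, so geometric multiplicity = 1.
Geometric multiplicity < algebraic multiplicity, so Q is not diagonalizable.

No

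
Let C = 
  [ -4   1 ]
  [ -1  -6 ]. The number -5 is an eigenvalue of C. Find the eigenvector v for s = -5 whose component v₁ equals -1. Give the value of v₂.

C + 5I = [[1, 1], [-1, -1]].
Solving (C + 5I)v = 0 gives the eigenspace spanned by (-1, 1).
With v₁ = -1, v = (-1, 1), so v₂ = 1.

1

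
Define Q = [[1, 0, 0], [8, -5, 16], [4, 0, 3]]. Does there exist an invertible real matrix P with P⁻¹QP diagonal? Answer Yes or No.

Yes

Characteristic polynomial: p(t) = t^3 + t^2 - 17t + 15 = (t - 3)(t - 1)(t + 5).
All 3 eigenvalues are distinct, so Q is diagonalizable.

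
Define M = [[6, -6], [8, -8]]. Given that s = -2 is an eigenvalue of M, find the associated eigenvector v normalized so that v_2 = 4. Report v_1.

M + 2I = [[8, -6], [8, -6]].
Solving (M + 2I)v = 0 gives the eigenspace spanned by (3, 4).
With v_2 = 4, v = (3, 4), so v_1 = 3.

3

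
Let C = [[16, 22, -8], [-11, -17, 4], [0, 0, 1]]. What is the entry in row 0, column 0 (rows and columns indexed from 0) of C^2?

14

Characteristic polynomial: μ^3 - 31μ + 30 = (μ - 5)(μ - 1)(μ + 6), so the eigenvalues are -6, 1, 5.
μ=-6: eigenvector (-1, 1, 0).
μ=5: eigenvector (-2, 1, 0).
μ=1: eigenvector (2, -1, 1).
P = [[-1, -2, 2], [1, 1, -1], [0, 0, 1]], D = diag(-6, 5, 1), P⁻¹ = [[1, 2, 0], [-1, -1, 1], [0, 0, 1]].
C² = P·diag(36, 25, 1)·P⁻¹ = [[14, -22, -48], [11, 47, 24], [0, 0, 1]].
The requested entry is 14.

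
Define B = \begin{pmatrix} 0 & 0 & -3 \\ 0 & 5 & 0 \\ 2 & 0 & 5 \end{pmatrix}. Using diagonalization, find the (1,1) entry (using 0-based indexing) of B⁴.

Characteristic polynomial: r^3 - 10r^2 + 31r - 30 = (r - 5)(r - 3)(r - 2), so the eigenvalues are 2, 3, 5.
r=3: eigenvector (-1, 0, 1).
r=5: eigenvector (0, 1, 0).
r=2: eigenvector (3, 0, -2).
P = [[-1, 0, 3], [0, 1, 0], [1, 0, -2]], D = diag(3, 5, 2), P⁻¹ = [[2, 0, 3], [0, 1, 0], [1, 0, 1]].
B⁴ = P·diag(81, 625, 16)·P⁻¹ = [[-114, 0, -195], [0, 625, 0], [130, 0, 211]].
The requested entry is 625.

625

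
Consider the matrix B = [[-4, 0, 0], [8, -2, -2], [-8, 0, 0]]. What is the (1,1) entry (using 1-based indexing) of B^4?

256

Characteristic polynomial: λ^3 + 6λ^2 + 8λ = λ(λ + 2)(λ + 4), so the eigenvalues are -4, -2, 0.
λ=0: eigenvector (0, -1, 1).
λ=-2: eigenvector (0, 1, 0).
λ=-4: eigenvector (1, -2, 2).
P = [[0, 0, 1], [-1, 1, -2], [1, 0, 2]], D = diag(0, -2, -4), P⁻¹ = [[-2, 0, 1], [0, 1, 1], [1, 0, 0]].
B⁴ = P·diag(0, 16, 256)·P⁻¹ = [[256, 0, 0], [-512, 16, 16], [512, 0, 0]].
The requested entry is 256.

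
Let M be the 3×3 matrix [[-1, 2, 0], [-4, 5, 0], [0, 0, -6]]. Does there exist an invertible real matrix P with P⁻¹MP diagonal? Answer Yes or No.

Characteristic polynomial: p(μ) = μ^3 + 2μ^2 - 21μ + 18 = (μ - 3)(μ - 1)(μ + 6).
All 3 eigenvalues are distinct, so M is diagonalizable.

Yes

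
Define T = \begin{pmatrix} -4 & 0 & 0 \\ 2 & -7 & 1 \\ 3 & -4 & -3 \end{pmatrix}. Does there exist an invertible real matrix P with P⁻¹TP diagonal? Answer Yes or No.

Characteristic polynomial: p(μ) = μ^3 + 14μ^2 + 65μ + 100 = (μ + 4)(μ + 5)^2.
μ = -5 has algebraic multiplicity 2; rank(T + 5I) = 2, so geometric multiplicity = 1.
Geometric multiplicity < algebraic multiplicity, so T is not diagonalizable.

No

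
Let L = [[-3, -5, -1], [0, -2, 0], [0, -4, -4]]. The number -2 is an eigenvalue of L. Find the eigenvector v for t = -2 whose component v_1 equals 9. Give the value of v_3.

L + 2I = [[-1, -5, -1], [0, 0, 0], [0, -4, -2]].
Solving (L + 2I)v = 0 gives the eigenspace spanned by (9, -3, 6).
With v_1 = 9, v = (9, -3, 6), so v_3 = 6.

6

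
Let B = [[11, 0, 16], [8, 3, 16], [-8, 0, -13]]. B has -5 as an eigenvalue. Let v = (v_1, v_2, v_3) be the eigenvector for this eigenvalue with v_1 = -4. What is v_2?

B + 5I = [[16, 0, 16], [8, 8, 16], [-8, 0, -8]].
Solving (B + 5I)v = 0 gives the eigenspace spanned by (-4, -4, 4).
With v_1 = -4, v = (-4, -4, 4), so v_2 = -4.

-4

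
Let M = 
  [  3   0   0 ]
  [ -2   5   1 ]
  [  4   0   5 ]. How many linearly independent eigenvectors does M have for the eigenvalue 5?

1

M − 5I = [[-2, 0, 0], [-2, 0, 1], [4, 0, 0]].
This matrix has rank 2, so its null space has dimension 3 − 2 = 1.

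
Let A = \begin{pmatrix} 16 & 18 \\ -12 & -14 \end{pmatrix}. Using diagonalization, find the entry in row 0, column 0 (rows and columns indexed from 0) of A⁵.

Characteristic polynomial: λ^2 - 2λ - 8 = (λ - 4)(λ + 2), so the eigenvalues are -2, 4.
λ=-2: eigenvector (1, -1).
λ=4: eigenvector (3, -2).
P = [[1, 3], [-1, -2]], D = diag(-2, 4), P⁻¹ = [[-2, -3], [1, 1]].
A⁵ = P·diag(-32, 1024)·P⁻¹ = [[3136, 3168], [-2112, -2144]].
The requested entry is 3136.

3136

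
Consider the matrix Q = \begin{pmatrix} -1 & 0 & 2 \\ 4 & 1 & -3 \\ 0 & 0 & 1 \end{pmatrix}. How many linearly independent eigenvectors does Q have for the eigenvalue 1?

Q − 1I = [[-2, 0, 2], [4, 0, -3], [0, 0, 0]].
This matrix has rank 2, so its null space has dimension 3 − 2 = 1.

1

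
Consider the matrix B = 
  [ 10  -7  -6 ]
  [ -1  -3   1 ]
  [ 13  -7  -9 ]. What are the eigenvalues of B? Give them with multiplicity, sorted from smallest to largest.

-3, -3, 4

Characteristic polynomial: p(r) = r^3 + 2r^2 - 15r - 36 = (r - 4)(r + 3)^2.
Roots (with multiplicity): -3, -3, 4.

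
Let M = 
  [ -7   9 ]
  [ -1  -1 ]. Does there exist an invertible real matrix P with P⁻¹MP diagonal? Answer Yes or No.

Characteristic polynomial: p(r) = r^2 + 8r + 16 = (r + 4)^2.
r = -4 has algebraic multiplicity 2; rank(M + 4I) = 1, so geometric multiplicity = 1.
Geometric multiplicity < algebraic multiplicity, so M is not diagonalizable.

No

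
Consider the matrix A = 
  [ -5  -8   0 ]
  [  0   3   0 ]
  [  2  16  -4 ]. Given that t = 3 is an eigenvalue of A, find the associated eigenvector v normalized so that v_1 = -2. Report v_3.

4

A − 3I = [[-8, -8, 0], [0, 0, 0], [2, 16, -7]].
Solving (A − 3I)v = 0 gives the eigenspace spanned by (-2, 2, 4).
With v_1 = -2, v = (-2, 2, 4), so v_3 = 4.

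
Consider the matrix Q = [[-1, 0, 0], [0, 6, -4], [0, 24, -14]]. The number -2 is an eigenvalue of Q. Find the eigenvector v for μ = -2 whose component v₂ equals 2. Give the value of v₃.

Q + 2I = [[1, 0, 0], [0, 8, -4], [0, 24, -12]].
Solving (Q + 2I)v = 0 gives the eigenspace spanned by (0, 2, 4).
With v₂ = 2, v = (0, 2, 4), so v₃ = 4.

4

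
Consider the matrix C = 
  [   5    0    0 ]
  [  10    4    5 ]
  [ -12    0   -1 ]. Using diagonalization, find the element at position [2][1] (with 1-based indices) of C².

Characteristic polynomial: t^3 - 8t^2 + 11t + 20 = (t - 5)(t - 4)(t + 1), so the eigenvalues are -1, 4, 5.
t=5: eigenvector (1, 0, -2).
t=-1: eigenvector (0, -1, 1).
t=4: eigenvector (0, 1, 0).
P = [[1, 0, 0], [0, -1, 1], [-2, 1, 0]], D = diag(5, -1, 4), P⁻¹ = [[1, 0, 0], [2, 0, 1], [2, 1, 1]].
C² = P·diag(25, 1, 16)·P⁻¹ = [[25, 0, 0], [30, 16, 15], [-48, 0, 1]].
The requested entry is 30.

30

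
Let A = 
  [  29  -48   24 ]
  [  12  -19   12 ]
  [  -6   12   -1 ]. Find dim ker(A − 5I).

2

A − 5I = [[24, -48, 24], [12, -24, 12], [-6, 12, -6]].
This matrix has rank 1, so its null space has dimension 3 − 1 = 2.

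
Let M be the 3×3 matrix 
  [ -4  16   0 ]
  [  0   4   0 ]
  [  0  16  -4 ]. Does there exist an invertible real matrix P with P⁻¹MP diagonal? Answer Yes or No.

Characteristic polynomial: p(r) = r^3 + 4r^2 - 16r - 64 = (r - 4)(r + 4)^2.
r = -4 has algebraic multiplicity 2; rank(M + 4I) = 1, so geometric multiplicity = 2.
Every eigenvalue has geometric = algebraic multiplicity, so M is diagonalizable.

Yes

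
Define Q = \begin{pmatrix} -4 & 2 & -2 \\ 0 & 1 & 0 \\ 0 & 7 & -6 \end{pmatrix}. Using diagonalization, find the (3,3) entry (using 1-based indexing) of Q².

36

Characteristic polynomial: r^3 + 9r^2 + 14r - 24 = (r - 1)(r + 4)(r + 6), so the eigenvalues are -6, -4, 1.
r=-4: eigenvector (1, 0, 0).
r=1: eigenvector (0, 1, 1).
r=-6: eigenvector (1, 0, 1).
P = [[1, 0, 1], [0, 1, 0], [0, 1, 1]], D = diag(-4, 1, -6), P⁻¹ = [[1, 1, -1], [0, 1, 0], [0, -1, 1]].
Q² = P·diag(16, 1, 36)·P⁻¹ = [[16, -20, 20], [0, 1, 0], [0, -35, 36]].
The requested entry is 36.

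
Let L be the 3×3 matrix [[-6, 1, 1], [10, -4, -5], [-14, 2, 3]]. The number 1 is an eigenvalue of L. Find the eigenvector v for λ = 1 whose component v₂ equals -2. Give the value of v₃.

L − 1I = [[-7, 1, 1], [10, -5, -5], [-14, 2, 2]].
Solving (L − 1I)v = 0 gives the eigenspace spanned by (0, -2, 2).
With v₂ = -2, v = (0, -2, 2), so v₃ = 2.

2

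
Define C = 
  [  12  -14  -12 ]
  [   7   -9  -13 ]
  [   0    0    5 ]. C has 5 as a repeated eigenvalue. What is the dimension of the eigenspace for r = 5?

C − 5I = [[7, -14, -12], [7, -14, -13], [0, 0, 0]].
This matrix has rank 2, so its null space has dimension 3 − 2 = 1.

1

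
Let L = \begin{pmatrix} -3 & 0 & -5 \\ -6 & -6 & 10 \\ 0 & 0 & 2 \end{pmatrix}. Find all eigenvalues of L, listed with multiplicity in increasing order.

Characteristic polynomial: p(r) = r^3 + 7r^2 - 36 = (r - 2)(r + 3)(r + 6).
Roots (with multiplicity): -6, -3, 2.

-6, -3, 2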